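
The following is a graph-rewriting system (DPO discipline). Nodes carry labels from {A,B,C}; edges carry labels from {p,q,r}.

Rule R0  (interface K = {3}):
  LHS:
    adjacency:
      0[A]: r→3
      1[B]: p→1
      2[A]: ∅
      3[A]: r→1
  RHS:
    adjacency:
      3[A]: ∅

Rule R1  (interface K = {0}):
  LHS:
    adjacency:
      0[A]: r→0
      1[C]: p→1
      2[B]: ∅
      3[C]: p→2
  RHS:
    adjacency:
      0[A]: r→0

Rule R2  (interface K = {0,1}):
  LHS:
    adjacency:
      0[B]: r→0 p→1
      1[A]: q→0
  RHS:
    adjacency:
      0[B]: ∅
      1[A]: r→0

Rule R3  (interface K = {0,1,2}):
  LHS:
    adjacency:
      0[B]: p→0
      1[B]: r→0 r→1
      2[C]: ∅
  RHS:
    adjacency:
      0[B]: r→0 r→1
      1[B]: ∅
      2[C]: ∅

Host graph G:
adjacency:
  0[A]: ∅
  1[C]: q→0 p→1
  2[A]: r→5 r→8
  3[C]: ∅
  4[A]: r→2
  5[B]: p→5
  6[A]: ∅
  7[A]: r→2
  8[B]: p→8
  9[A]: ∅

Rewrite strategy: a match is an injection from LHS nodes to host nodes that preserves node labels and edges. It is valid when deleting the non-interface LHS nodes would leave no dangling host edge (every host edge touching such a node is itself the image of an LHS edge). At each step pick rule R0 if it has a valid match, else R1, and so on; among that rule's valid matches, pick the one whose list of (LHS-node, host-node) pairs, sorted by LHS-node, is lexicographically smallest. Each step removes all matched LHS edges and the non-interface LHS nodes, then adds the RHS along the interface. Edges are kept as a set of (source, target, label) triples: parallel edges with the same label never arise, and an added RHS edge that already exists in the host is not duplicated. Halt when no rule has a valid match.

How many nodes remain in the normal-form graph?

Answer: 4

Steps:
initial: |V|=10 |E|=8  E = 1-q->0 1-p->1 2-r->5 2-r->8 4-r->2 5-p->5 7-r->2 8-p->8
step 1: apply R0 at {0↦4, 1↦5, 2↦6, 3↦2}  → |V|=7 |E|=5  E = 1-q->0 1-p->1 2-r->8 7-r->2 8-p->8
step 2: apply R0 at {0↦7, 1↦8, 2↦9, 3↦2}  → |V|=4 |E|=2  E = 1-q->0 1-p->1
final graph: no rule applies after step 2
NF nodes: {0:A, 1:C, 2:A, 3:C}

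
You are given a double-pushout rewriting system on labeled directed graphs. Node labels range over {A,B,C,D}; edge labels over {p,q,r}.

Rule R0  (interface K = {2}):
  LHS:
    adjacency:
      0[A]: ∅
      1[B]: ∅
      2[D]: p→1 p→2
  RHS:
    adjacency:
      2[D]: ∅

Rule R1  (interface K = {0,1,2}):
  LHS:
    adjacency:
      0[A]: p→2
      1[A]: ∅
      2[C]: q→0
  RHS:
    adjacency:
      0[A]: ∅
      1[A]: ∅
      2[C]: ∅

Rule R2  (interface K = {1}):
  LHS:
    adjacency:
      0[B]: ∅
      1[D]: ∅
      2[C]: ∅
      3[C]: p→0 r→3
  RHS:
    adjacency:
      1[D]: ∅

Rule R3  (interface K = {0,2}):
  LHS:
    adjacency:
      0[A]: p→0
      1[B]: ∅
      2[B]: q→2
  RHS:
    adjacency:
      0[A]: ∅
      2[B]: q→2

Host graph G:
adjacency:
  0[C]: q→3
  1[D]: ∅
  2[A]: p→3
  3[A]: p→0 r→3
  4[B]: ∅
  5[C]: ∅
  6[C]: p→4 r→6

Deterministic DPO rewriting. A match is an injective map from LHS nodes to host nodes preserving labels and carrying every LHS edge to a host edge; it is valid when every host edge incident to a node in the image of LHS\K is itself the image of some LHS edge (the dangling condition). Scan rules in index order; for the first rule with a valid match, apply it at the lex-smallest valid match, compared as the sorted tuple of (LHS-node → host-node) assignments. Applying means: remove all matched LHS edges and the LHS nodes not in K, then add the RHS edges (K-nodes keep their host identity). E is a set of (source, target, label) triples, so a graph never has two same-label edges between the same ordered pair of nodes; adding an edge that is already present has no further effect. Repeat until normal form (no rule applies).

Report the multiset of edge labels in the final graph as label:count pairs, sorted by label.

[0] host  ⇒  7 nodes, 6 edges  {0-q->3 2-p->3 3-p->0 3-r->3 6-p->4 6-r->6}
[1] R1 @ {0↦3, 1↦2, 2↦0}  ⇒  7 nodes, 4 edges  {2-p->3 3-r->3 6-p->4 6-r->6}
[2] R2 @ {0↦4, 1↦1, 2↦0, 3↦6}  ⇒  4 nodes, 2 edges  {2-p->3 3-r->3}
final graph: no rule applies after step 2
NF edges: [(2, 3, 'p'), (3, 3, 'r')]

Answer: p:1 r:1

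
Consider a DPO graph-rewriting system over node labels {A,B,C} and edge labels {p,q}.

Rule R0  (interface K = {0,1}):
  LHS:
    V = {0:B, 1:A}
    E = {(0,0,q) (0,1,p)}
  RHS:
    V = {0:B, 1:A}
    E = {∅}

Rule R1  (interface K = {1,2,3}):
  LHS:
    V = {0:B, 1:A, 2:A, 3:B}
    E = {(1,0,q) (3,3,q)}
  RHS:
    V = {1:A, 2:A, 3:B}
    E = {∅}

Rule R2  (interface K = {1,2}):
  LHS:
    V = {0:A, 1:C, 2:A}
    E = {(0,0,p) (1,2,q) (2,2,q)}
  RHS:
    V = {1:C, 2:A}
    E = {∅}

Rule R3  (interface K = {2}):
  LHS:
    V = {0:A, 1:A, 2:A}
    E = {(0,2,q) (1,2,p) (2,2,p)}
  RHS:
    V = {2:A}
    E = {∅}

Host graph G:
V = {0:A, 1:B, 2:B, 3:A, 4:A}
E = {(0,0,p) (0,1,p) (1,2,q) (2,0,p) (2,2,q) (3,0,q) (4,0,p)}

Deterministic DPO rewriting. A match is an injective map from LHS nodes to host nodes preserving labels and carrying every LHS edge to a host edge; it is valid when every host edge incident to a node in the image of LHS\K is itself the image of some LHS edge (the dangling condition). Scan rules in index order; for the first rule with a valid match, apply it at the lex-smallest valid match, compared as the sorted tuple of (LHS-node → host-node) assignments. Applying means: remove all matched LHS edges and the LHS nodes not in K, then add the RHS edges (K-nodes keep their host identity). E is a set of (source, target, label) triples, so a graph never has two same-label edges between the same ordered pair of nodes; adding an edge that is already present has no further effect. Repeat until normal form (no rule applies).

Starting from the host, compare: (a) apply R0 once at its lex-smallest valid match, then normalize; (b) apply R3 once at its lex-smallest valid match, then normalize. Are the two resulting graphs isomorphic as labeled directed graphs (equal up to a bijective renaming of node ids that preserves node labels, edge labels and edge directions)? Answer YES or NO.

Answer: YES

Rewrite trace:
branch R0-first: apply at {0↦2, 1↦0} → |E|=5, then 1 more step(s) → NF |V|=3 |E|=2 V={0:A, 1:B, 2:B} E=0-p->1 1-q->2
branch R3-first: apply at {0↦3, 1↦4, 2↦0} → |E|=4, then 1 more step(s) → NF |V|=3 |E|=2 V={0:A, 1:B, 2:B} E=0-p->1 1-q->2
graphs isomorphic (equal up to label-preserving node renaming)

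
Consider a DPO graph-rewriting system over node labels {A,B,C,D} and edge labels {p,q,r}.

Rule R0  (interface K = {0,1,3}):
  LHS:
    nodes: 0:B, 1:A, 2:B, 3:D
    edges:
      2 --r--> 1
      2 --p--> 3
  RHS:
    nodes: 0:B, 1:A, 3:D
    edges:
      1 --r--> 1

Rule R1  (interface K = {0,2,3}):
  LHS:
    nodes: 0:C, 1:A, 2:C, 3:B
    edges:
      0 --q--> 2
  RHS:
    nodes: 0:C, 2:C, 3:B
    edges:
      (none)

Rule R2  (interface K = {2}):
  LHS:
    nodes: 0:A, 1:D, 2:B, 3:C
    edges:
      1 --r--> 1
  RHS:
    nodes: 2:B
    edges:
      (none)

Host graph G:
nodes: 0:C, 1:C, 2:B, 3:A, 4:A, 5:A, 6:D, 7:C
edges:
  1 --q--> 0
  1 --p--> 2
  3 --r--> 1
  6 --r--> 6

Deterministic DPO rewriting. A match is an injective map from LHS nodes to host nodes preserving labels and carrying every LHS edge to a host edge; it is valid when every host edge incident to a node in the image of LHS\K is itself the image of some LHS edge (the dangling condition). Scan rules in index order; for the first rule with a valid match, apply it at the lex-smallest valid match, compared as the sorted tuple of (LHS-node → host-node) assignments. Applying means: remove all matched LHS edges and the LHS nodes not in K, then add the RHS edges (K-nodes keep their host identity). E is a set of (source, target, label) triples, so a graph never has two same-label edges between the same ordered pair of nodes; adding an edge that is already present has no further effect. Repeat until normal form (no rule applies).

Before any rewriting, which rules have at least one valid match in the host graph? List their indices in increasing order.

R0: no valid match — LHS pattern not found
R1: 2 valid matches — {0↦1, 1↦4, 2↦0, 3↦2}, {0↦1, 1↦5, 2↦0, 3↦2}
R2: 2 valid matches — {0↦4, 1↦6, 2↦2, 3↦7}, {0↦5, 1↦6, 2↦2, 3↦7}

Answer: [R1,R2]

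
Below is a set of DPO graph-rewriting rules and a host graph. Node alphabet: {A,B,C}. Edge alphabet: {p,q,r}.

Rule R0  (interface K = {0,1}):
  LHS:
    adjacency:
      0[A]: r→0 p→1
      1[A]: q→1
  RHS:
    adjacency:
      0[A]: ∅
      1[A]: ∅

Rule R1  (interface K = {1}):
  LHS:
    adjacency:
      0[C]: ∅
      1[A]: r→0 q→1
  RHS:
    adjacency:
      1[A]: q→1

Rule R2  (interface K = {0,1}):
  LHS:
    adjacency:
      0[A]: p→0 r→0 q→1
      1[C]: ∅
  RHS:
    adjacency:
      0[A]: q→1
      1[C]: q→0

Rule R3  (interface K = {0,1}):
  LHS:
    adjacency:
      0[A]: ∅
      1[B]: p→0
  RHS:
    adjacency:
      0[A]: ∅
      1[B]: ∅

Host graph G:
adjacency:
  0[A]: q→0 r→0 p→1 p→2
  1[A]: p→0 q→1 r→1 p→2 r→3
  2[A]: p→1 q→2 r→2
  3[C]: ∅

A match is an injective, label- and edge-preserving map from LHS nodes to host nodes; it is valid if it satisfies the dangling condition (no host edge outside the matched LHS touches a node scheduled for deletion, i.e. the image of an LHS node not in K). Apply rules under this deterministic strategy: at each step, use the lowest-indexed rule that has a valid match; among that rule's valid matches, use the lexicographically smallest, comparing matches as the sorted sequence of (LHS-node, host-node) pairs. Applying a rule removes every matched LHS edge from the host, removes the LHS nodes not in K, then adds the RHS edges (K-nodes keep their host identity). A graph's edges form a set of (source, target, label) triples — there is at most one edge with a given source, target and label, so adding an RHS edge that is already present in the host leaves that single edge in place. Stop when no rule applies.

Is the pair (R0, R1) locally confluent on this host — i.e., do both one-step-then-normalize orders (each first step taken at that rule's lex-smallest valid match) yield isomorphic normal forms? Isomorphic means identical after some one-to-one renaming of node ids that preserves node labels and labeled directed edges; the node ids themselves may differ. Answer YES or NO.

Answer: NO

Derivation:
branch R0-first: apply at {0↦0, 1↦1} → |E|=9, then 1 more step(s) → NF |V|=4 |E|=6 V={0:A, 1:A, 2:A, 3:C} E=0-p->2 1-p->2 1-r->3 2-p->1 2-q->2 2-r->2
branch R1-first: apply at {0↦3, 1↦1} → |E|=11, then 2 more step(s) → NF |V|=3 |E|=5 V={0:A, 1:A, 2:A} E=0-p->2 1-p->2 2-p->1 2-q->2 2-r->2
graphs not isomorphic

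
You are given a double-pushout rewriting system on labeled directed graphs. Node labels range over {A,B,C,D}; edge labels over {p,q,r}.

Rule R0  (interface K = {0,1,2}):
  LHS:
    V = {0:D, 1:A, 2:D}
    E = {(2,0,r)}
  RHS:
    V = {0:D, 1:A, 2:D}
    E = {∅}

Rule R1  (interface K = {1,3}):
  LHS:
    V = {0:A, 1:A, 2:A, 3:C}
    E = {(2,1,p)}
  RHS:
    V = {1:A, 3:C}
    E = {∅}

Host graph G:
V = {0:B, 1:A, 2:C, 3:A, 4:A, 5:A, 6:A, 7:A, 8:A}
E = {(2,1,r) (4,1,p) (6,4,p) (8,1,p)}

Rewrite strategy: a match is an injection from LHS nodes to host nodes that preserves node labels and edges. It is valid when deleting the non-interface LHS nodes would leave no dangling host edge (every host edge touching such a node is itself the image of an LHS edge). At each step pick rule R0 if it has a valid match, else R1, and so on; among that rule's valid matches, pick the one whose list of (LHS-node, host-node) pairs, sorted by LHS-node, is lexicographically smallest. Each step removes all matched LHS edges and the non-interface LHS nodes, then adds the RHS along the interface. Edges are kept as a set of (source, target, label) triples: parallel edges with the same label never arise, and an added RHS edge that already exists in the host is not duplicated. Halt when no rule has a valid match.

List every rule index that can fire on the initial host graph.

R0: no valid match — LHS pattern not found
R1: 6 valid matches — {0↦3, 1↦1, 2↦8, 3↦2}, {0↦3, 1↦4, 2↦6, 3↦2}, {0↦5, 1↦1, 2↦8, 3↦2} (+3 more)

Answer: [R1]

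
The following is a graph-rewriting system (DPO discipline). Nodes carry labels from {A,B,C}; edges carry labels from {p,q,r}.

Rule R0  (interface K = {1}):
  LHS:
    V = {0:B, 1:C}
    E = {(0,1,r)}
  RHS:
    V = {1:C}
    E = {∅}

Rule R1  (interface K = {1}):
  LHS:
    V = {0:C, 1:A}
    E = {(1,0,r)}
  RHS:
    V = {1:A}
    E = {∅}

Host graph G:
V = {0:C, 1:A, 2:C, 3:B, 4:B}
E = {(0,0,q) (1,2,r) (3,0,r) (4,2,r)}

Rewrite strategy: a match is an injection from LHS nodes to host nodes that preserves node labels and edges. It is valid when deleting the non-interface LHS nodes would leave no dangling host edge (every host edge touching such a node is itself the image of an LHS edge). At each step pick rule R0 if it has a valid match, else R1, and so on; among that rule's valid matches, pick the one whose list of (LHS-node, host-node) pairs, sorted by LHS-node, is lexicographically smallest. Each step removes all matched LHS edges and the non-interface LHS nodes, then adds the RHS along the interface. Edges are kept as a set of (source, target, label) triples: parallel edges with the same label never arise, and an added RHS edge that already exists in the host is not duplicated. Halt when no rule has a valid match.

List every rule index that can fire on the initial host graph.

R0: 2 valid matches — {0↦3, 1↦0}, {0↦4, 1↦2}
R1: no valid match — 1 raw match, all fail dangling condition

Answer: [R0]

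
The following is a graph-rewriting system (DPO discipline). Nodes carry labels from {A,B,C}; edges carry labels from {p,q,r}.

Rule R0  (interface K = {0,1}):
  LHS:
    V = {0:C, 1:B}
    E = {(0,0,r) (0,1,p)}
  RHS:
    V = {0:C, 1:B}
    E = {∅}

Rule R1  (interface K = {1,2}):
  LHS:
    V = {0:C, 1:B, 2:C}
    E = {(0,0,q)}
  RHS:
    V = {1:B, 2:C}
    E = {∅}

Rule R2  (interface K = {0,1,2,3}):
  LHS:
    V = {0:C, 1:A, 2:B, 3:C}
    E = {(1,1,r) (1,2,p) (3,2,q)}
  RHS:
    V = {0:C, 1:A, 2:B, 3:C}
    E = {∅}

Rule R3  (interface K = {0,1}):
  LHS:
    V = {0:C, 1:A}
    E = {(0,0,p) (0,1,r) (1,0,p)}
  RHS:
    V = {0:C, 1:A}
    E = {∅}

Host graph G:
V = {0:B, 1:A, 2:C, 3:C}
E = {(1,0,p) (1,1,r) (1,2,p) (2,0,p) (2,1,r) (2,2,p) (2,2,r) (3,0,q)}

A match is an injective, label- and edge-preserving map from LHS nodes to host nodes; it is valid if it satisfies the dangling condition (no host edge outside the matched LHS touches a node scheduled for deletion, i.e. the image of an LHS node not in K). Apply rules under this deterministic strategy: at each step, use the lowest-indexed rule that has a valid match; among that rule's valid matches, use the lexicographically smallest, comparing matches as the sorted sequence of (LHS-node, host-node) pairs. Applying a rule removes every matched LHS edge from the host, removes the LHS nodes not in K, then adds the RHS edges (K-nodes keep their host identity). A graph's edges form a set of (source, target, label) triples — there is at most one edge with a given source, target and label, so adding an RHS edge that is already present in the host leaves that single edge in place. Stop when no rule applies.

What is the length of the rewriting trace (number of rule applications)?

[0] host  ⇒  4 nodes, 8 edges  {1-p->0 1-r->1 1-p->2 2-p->0 2-r->1 2-p->2 2-r->2 3-q->0}
[1] R0 @ {0↦2, 1↦0}  ⇒  4 nodes, 6 edges  {1-p->0 1-r->1 1-p->2 2-r->1 2-p->2 3-q->0}
[2] R2 @ {0↦2, 1↦1, 2↦0, 3↦3}  ⇒  4 nodes, 3 edges  {1-p->2 2-r->1 2-p->2}
[3] R3 @ {0↦2, 1↦1}  ⇒  4 nodes, 0 edges  {∅}
halt: no rule applies after step 3

Answer: 3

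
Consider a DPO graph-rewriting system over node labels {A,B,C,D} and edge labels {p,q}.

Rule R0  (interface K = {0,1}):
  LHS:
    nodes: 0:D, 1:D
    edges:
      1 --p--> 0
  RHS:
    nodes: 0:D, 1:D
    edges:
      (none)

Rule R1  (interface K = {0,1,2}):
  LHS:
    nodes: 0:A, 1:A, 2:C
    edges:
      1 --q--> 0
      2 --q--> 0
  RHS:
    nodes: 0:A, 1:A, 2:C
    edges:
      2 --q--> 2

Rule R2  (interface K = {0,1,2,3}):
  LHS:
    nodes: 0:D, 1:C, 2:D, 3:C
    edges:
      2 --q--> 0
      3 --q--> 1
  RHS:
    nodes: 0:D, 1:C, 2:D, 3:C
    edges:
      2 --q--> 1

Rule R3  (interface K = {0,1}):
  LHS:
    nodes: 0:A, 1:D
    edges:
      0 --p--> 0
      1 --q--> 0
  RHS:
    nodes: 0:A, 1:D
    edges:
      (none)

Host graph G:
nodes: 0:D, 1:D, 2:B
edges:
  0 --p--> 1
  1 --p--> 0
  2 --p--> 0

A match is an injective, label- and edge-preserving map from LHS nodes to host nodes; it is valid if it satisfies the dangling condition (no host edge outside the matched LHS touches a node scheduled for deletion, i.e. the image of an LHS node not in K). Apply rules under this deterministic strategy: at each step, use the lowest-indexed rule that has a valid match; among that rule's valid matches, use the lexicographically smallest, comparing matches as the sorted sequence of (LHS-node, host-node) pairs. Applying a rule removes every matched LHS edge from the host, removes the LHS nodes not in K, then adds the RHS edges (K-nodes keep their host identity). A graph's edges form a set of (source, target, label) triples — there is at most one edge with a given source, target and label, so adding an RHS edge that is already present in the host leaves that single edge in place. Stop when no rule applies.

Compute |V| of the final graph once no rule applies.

initial: |V|=3 |E|=3  E = 0-p->1 1-p->0 2-p->0
step 1: apply R0 at {0↦0, 1↦1}  → |V|=3 |E|=2  E = 0-p->1 2-p->0
step 2: apply R0 at {0↦1, 1↦0}  → |V|=3 |E|=1  E = 2-p->0
halt: no rule applies after step 2
NF nodes: {0:D, 1:D, 2:B}

Answer: 3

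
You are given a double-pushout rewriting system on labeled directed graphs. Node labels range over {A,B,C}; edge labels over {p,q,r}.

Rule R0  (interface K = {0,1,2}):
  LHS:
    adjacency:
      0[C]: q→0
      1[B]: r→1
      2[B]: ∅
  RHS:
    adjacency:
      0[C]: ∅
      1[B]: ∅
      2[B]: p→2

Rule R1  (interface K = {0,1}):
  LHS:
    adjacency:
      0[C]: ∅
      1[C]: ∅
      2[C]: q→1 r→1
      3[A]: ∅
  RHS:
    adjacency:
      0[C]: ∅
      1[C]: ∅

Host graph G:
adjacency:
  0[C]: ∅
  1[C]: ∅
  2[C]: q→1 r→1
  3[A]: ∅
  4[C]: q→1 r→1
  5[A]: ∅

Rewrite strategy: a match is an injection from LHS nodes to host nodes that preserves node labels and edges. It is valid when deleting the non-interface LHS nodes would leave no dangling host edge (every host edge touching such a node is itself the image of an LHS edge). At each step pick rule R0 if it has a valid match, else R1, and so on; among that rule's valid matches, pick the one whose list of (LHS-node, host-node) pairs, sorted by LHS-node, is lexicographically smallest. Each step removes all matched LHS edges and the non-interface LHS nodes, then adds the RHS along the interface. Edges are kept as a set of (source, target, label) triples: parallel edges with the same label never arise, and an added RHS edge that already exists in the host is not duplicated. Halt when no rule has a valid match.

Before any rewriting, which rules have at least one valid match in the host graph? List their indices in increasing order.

R0: no valid match — LHS pattern not found
R1: 8 valid matches — {0↦0, 1↦1, 2↦2, 3↦3}, {0↦0, 1↦1, 2↦2, 3↦5}, {0↦0, 1↦1, 2↦4, 3↦3} (+5 more)

Answer: [R1]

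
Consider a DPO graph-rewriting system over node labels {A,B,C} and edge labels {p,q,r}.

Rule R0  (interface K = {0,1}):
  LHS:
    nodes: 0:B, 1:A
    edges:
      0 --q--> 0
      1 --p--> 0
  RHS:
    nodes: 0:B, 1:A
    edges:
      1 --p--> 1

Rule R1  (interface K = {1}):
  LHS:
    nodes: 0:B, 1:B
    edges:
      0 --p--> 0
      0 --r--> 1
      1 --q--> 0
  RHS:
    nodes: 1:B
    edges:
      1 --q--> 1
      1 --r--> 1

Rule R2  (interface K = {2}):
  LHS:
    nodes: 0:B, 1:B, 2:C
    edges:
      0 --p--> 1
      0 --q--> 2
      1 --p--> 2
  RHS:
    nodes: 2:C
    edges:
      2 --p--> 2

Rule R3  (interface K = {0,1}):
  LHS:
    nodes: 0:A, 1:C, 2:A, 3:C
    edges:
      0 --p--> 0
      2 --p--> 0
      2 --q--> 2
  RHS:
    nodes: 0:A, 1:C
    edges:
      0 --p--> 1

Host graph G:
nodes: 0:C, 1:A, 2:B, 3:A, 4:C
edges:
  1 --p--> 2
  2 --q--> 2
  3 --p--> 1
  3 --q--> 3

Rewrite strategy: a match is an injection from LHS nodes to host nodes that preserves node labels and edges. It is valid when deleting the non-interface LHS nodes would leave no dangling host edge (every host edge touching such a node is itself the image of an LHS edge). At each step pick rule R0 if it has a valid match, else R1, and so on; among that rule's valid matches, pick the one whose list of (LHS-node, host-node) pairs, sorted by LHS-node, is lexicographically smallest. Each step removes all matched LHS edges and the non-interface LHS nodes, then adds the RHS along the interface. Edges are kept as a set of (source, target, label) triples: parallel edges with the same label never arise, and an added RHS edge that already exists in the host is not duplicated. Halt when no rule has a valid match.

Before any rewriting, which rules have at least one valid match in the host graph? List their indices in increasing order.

R0: 1 valid match — {0↦2, 1↦1}
R1: no valid match — LHS pattern not found
R2: no valid match — LHS pattern not found
R3: no valid match — LHS pattern not found

Answer: [R0]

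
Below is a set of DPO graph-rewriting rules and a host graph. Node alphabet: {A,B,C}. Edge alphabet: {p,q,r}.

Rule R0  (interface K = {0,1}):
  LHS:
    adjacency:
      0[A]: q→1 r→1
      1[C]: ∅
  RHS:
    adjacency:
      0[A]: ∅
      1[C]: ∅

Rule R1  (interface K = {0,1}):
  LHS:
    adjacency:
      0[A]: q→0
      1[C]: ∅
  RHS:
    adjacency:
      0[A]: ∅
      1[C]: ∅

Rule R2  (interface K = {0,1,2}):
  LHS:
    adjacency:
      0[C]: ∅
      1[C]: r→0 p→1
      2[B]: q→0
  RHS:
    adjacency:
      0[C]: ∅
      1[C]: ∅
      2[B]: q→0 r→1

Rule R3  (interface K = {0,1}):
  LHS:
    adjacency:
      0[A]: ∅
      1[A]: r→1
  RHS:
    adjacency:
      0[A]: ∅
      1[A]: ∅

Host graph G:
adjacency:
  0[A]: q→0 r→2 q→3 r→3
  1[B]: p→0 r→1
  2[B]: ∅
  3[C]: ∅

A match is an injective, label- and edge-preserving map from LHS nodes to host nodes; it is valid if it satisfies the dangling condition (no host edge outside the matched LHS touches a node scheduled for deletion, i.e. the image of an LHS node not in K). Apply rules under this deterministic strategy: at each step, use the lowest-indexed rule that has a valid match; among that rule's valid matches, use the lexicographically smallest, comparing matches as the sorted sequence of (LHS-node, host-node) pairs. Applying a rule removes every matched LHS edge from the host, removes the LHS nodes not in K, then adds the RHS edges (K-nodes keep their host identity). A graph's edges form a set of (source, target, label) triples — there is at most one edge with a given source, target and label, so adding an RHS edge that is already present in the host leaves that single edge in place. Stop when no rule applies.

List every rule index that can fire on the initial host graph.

R0: 1 valid match — {0↦0, 1↦3}
R1: 1 valid match — {0↦0, 1↦3}
R2: no valid match — LHS pattern not found
R3: no valid match — LHS pattern not found

Answer: [R0,R1]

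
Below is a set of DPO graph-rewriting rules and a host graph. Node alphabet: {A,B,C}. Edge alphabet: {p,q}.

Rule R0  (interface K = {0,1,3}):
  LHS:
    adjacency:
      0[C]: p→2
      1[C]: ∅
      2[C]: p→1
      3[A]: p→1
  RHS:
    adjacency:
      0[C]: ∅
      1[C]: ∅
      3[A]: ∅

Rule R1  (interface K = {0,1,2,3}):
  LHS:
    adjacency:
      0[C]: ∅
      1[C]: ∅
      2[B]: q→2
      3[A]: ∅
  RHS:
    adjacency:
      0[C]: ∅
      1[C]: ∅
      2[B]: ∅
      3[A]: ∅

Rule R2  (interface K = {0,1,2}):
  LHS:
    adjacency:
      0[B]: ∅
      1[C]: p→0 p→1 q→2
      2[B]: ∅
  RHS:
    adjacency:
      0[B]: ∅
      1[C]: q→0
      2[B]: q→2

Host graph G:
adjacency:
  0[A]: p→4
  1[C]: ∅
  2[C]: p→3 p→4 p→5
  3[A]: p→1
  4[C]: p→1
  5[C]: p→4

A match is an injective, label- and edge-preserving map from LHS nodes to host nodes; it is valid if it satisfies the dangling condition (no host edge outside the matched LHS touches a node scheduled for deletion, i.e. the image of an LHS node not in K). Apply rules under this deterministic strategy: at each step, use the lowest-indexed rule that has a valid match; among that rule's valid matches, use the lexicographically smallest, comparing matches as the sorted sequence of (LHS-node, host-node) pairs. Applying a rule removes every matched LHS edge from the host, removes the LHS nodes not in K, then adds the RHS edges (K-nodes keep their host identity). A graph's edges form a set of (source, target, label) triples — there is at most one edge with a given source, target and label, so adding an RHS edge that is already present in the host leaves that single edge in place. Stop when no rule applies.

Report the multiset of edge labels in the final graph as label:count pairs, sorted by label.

initial: |V|=6 |E|=7  E = 0-p->4 2-p->3 2-p->4 2-p->5 3-p->1 4-p->1 5-p->4
step 1: apply R0 at {0↦2, 1↦4, 2↦5, 3↦0}  → |V|=5 |E|=4  E = 2-p->3 2-p->4 3-p->1 4-p->1
step 2: apply R0 at {0↦2, 1↦1, 2↦4, 3↦3}  → |V|=4 |E|=1  E = 2-p->3
halt: no rule applies after step 2
NF edges: [(2, 3, 'p')]

Answer: p:1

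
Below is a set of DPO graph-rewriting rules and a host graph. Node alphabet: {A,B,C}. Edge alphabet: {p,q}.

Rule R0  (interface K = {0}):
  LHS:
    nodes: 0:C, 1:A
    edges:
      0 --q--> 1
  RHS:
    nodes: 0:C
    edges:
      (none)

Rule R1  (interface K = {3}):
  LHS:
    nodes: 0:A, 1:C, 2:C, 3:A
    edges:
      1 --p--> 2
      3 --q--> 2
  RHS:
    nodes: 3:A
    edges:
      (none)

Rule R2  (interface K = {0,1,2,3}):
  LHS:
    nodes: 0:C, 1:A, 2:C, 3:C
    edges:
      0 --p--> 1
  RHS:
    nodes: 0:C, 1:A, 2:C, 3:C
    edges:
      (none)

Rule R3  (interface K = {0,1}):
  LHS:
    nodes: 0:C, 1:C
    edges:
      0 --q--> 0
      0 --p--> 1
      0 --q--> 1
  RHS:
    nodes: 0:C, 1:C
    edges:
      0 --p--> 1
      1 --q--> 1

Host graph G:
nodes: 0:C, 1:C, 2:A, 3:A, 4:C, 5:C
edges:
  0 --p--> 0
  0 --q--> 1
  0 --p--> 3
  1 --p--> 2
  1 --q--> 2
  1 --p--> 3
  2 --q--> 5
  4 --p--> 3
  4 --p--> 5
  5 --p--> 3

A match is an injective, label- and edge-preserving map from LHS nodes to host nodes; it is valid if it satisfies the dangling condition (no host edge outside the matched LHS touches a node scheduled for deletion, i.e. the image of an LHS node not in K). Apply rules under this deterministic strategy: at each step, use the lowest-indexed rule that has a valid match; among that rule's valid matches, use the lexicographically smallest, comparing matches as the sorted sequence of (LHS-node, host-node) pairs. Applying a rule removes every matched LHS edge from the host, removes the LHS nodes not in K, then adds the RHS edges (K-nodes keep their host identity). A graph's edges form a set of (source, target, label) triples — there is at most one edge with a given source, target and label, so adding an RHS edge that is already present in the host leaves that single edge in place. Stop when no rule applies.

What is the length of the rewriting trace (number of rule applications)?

initial: |V|=6 |E|=10  E = 0-p->0 0-q->1 0-p->3 1-p->2 1-q->2 1-p->3 2-q->5 4-p->3 4-p->5 5-p->3
step 1: apply R2 at {0↦0, 1↦3, 2↦1, 3↦4}  → |V|=6 |E|=9  E = 0-p->0 0-q->1 1-p->2 1-q->2 1-p->3 2-q->5 4-p->3 4-p->5 5-p->3
step 2: apply R2 at {0↦1, 1↦2, 2↦0, 3↦4}  → |V|=6 |E|=8  E = 0-p->0 0-q->1 1-q->2 1-p->3 2-q->5 4-p->3 4-p->5 5-p->3
step 3: apply R2 at {0↦1, 1↦3, 2↦0, 3↦4}  → |V|=6 |E|=7  E = 0-p->0 0-q->1 1-q->2 2-q->5 4-p->3 4-p->5 5-p->3
step 4: apply R2 at {0↦4, 1↦3, 2↦0, 3↦1}  → |V|=6 |E|=6  E = 0-p->0 0-q->1 1-q->2 2-q->5 4-p->5 5-p->3
step 5: apply R2 at {0↦5, 1↦3, 2↦0, 3↦1}  → |V|=6 |E|=5  E = 0-p->0 0-q->1 1-q->2 2-q->5 4-p->5
step 6: apply R1 at {0↦3, 1↦4, 2↦5, 3↦2}  → |V|=3 |E|=3  E = 0-p->0 0-q->1 1-q->2
step 7: apply R0 at {0↦1, 1↦2}  → |V|=2 |E|=2  E = 0-p->0 0-q->1
normal form: no rule applies after step 7

Answer: 7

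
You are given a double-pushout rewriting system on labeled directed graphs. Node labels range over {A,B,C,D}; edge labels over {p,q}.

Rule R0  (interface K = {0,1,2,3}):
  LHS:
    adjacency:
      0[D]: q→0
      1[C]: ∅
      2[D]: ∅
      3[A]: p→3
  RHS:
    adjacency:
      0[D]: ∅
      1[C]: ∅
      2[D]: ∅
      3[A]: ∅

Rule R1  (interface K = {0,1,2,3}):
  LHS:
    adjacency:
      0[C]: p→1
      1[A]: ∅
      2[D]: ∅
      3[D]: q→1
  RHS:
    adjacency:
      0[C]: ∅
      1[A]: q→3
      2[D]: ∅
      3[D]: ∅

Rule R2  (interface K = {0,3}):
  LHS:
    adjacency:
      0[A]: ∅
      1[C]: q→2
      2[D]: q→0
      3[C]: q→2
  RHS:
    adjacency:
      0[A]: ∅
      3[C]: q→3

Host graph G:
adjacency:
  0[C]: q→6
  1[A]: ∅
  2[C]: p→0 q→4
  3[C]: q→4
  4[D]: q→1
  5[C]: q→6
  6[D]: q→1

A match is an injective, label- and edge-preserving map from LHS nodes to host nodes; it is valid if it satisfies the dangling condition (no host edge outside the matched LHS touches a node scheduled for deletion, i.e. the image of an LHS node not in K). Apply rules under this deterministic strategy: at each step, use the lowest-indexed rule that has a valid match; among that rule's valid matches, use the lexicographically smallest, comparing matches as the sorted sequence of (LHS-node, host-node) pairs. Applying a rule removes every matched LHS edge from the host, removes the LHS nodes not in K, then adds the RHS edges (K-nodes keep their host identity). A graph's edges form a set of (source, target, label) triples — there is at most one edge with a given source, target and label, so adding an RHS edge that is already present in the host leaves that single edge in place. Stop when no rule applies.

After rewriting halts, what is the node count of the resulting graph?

[0] host  ⇒  7 nodes, 7 edges  {0-q->6 2-p->0 2-q->4 3-q->4 4-q->1 5-q->6 6-q->1}
[1] R2 @ {0↦1, 1↦3, 2↦4, 3↦2}  ⇒  5 nodes, 5 edges  {0-q->6 2-p->0 2-q->2 5-q->6 6-q->1}
[2] R2 @ {0↦1, 1↦5, 2↦6, 3↦0}  ⇒  3 nodes, 3 edges  {0-q->0 2-p->0 2-q->2}
halt: no rule applies after step 2
NF nodes: {0:C, 1:A, 2:C}

Answer: 3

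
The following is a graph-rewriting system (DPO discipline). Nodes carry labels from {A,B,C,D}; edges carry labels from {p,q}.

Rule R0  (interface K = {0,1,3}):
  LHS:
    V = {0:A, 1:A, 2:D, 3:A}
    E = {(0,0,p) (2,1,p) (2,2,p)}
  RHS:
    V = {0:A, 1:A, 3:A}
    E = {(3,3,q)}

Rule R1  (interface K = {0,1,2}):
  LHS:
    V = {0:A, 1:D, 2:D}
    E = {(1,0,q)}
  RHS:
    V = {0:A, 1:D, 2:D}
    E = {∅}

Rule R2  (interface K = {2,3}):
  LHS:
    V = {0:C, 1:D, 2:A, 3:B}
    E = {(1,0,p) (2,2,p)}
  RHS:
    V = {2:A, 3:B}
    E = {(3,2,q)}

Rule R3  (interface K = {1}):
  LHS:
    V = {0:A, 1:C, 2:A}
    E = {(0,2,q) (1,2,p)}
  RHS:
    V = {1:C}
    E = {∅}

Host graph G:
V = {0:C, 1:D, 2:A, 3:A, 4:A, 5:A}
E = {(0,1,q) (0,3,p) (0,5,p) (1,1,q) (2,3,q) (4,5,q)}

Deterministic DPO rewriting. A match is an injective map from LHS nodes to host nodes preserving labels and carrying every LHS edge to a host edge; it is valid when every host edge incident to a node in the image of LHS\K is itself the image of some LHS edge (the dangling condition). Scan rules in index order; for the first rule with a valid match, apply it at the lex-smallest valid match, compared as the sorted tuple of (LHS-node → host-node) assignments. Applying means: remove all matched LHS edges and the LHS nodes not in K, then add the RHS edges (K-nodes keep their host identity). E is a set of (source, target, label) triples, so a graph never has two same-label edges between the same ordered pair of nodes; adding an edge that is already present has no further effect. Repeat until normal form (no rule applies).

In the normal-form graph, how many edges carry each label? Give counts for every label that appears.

start.  V:6 E:6  edges: 0-q->1 0-p->3 0-p->5 1-q->1 2-q->3 4-q->5
1. fire R3 via {0↦2, 1↦0, 2↦3}  →  V:4 E:4  edges: 0-q->1 0-p->5 1-q->1 4-q->5
2. fire R3 via {0↦4, 1↦0, 2↦5}  →  V:2 E:2  edges: 0-q->1 1-q->1
normal form: no rule applies after step 2
NF edges: [(0, 1, 'q'), (1, 1, 'q')]

Answer: q:2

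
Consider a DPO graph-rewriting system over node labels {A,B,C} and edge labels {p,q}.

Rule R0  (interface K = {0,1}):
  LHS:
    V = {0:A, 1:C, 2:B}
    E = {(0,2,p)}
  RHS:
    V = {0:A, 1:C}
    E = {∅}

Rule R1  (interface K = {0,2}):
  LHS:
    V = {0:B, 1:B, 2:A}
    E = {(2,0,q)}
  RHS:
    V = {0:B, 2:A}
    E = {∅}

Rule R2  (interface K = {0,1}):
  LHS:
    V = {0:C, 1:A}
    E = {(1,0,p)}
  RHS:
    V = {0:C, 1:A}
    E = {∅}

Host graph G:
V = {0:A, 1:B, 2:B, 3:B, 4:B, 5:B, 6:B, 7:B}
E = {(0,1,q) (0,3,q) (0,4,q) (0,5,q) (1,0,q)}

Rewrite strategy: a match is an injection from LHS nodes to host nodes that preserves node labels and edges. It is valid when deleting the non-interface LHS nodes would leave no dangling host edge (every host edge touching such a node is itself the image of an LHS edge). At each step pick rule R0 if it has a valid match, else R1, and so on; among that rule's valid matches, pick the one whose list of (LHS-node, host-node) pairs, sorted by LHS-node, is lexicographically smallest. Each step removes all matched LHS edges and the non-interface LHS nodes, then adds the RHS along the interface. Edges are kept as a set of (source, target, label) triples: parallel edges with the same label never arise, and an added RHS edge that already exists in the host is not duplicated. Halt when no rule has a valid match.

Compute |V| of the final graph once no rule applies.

[0] host  ⇒  8 nodes, 5 edges  {0-q->1 0-q->3 0-q->4 0-q->5 1-q->0}
[1] R1 @ {0↦1, 1↦2, 2↦0}  ⇒  7 nodes, 4 edges  {0-q->3 0-q->4 0-q->5 1-q->0}
[2] R1 @ {0↦3, 1↦6, 2↦0}  ⇒  6 nodes, 3 edges  {0-q->4 0-q->5 1-q->0}
[3] R1 @ {0↦4, 1↦3, 2↦0}  ⇒  5 nodes, 2 edges  {0-q->5 1-q->0}
[4] R1 @ {0↦5, 1↦4, 2↦0}  ⇒  4 nodes, 1 edges  {1-q->0}
halt: no rule applies after step 4
NF nodes: {0:A, 1:B, 5:B, 7:B}

Answer: 4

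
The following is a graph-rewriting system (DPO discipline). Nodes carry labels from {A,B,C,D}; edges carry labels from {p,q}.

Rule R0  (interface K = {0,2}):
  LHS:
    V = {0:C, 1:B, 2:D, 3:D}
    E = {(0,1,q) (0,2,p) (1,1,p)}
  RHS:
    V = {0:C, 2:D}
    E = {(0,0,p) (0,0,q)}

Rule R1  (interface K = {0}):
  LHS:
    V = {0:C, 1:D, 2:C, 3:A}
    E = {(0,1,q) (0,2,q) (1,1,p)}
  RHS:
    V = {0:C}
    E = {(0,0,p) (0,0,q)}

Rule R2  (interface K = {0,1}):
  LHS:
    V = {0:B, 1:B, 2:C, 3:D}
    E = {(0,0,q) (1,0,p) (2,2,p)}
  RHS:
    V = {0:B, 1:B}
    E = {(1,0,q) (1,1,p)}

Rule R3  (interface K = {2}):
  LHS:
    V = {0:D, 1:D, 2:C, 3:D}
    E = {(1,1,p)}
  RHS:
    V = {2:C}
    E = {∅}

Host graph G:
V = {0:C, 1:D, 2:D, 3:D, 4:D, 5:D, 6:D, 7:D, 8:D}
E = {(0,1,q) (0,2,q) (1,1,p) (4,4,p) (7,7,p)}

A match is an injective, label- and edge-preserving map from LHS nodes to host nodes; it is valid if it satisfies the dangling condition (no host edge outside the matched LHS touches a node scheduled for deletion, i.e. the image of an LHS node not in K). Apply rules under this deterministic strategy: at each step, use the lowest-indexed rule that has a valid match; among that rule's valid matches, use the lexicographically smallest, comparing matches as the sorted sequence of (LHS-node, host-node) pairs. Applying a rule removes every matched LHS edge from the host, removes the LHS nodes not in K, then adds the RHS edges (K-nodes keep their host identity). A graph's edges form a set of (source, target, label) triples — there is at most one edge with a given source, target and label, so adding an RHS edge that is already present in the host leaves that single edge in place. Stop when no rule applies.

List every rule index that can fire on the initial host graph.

Answer: [R3]

Steps:
R0: no valid match — LHS pattern not found
R1: no valid match — LHS pattern not found
R2: no valid match — LHS pattern not found
R3: 24 valid matches — {0↦3, 1↦4, 2↦0, 3↦5}, {0↦3, 1↦4, 2↦0, 3↦6}, {0↦3, 1↦4, 2↦0, 3↦8} (+21 more)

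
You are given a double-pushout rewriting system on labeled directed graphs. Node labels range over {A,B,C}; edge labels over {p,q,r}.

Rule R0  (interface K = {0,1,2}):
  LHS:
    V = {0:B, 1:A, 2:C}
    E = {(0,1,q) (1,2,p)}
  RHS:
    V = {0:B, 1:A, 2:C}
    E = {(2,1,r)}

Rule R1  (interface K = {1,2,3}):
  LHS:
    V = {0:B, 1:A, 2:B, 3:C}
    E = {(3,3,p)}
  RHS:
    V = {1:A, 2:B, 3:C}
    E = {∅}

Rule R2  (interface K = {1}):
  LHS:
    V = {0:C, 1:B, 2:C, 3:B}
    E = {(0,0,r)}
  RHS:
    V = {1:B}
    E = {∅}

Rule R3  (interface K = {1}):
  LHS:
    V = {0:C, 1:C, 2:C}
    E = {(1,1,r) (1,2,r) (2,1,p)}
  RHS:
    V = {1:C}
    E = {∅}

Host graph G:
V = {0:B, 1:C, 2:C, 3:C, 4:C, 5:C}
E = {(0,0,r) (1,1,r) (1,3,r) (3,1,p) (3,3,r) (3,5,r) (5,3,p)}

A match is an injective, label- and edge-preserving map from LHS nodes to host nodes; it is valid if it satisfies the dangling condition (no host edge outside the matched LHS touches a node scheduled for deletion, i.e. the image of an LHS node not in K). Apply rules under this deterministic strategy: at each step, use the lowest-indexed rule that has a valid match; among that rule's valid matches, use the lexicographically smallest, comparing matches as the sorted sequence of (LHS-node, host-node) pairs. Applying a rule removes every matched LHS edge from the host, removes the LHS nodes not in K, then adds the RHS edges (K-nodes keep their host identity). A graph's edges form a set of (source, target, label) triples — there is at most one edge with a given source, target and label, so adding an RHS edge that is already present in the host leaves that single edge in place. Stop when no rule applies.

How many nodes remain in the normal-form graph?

initial: |V|=6 |E|=7  E = 0-r->0 1-r->1 1-r->3 3-p->1 3-r->3 3-r->5 5-p->3
step 1: apply R3 at {0↦2, 1↦3, 2↦5}  → |V|=4 |E|=4  E = 0-r->0 1-r->1 1-r->3 3-p->1
step 2: apply R3 at {0↦4, 1↦1, 2↦3}  → |V|=2 |E|=1  E = 0-r->0
final graph: no rule applies after step 2
NF nodes: {0:B, 1:C}

Answer: 2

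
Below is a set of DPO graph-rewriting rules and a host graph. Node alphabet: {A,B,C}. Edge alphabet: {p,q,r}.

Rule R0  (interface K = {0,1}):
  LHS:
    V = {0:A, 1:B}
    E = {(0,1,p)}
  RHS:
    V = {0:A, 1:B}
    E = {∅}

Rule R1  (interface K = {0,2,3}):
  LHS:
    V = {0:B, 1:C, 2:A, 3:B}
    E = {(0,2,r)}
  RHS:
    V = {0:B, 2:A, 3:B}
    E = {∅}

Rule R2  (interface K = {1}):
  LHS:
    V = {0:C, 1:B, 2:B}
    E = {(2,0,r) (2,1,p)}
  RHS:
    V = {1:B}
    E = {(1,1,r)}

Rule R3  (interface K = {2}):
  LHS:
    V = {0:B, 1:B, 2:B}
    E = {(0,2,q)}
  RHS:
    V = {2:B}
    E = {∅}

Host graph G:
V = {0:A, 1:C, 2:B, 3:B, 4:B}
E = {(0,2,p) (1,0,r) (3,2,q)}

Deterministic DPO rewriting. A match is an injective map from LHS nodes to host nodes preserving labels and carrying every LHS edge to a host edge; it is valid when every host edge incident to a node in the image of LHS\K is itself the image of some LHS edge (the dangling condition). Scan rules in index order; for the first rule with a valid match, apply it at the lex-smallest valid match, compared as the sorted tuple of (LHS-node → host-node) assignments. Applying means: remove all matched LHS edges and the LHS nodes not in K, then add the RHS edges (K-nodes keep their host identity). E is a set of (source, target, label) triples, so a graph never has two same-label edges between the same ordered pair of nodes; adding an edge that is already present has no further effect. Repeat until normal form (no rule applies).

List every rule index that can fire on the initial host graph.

Answer: [R0,R3]

Rewrite trace:
R0: 1 valid match — {0↦0, 1↦2}
R1: no valid match — LHS pattern not found
R2: no valid match — LHS pattern not found
R3: 1 valid match — {0↦3, 1↦4, 2↦2}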